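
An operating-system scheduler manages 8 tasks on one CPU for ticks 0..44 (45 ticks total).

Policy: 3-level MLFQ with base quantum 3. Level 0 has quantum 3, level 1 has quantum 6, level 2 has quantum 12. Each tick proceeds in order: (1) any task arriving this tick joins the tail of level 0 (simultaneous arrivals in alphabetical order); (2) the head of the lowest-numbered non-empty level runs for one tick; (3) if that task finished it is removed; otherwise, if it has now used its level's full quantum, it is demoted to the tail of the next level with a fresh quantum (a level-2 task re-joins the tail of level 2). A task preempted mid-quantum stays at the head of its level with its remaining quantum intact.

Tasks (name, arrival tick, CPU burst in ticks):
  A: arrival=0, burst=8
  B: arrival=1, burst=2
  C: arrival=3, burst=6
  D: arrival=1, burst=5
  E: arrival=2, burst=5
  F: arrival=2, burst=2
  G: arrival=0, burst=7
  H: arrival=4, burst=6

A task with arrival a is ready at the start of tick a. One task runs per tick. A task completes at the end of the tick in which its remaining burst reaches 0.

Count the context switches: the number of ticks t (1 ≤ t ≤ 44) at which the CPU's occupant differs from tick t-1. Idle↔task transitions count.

context switches = 14

t=0: L0/L1/L2 = AG/-/- → run A
t=1: L0/L1/L2 = AGBD/-/- → run A
t=2: L0/L1/L2 = AGBDEF/-/- → run A
t=3: L0/L1/L2 = GBDEFC/A/- → run G
t=4: L0/L1/L2 = GBDEFCH/A/- → run G
t=5: L0/L1/L2 = GBDEFCH/A/- → run G
t=6: L0/L1/L2 = BDEFCH/AG/- → run B
t=7: L0/L1/L2 = BDEFCH/AG/- → run B
t=8: L0/L1/L2 = DEFCH/AG/- → run D
t=9: L0/L1/L2 = DEFCH/AG/- → run D
t=10: L0/L1/L2 = DEFCH/AG/- → run D
t=11: L0/L1/L2 = EFCH/AGD/- → run E
t=12: L0/L1/L2 = EFCH/AGD/- → run E
t=13: L0/L1/L2 = EFCH/AGD/- → run E
t=14: L0/L1/L2 = FCH/AGDE/- → run F
t=15: L0/L1/L2 = FCH/AGDE/- → run F
t=16: L0/L1/L2 = CH/AGDE/- → run C
t=17: L0/L1/L2 = CH/AGDE/- → run C
t=18: L0/L1/L2 = CH/AGDE/- → run C
t=19: L0/L1/L2 = H/AGDEC/- → run H
t=20: L0/L1/L2 = H/AGDEC/- → run H
t=21: L0/L1/L2 = H/AGDEC/- → run H
t=22: L0/L1/L2 = -/AGDECH/- → run A
t=23: L0/L1/L2 = -/AGDECH/- → run A
t=24: L0/L1/L2 = -/AGDECH/- → run A
t=25: L0/L1/L2 = -/AGDECH/- → run A
t=26: L0/L1/L2 = -/AGDECH/- → run A
t=27: L0/L1/L2 = -/GDECH/- → run G
t=28: L0/L1/L2 = -/GDECH/- → run G
t=29: L0/L1/L2 = -/GDECH/- → run G
t=30: L0/L1/L2 = -/GDECH/- → run G
t=31: L0/L1/L2 = -/DECH/- → run D
t=32: L0/L1/L2 = -/DECH/- → run D
t=33: L0/L1/L2 = -/ECH/- → run E
t=34: L0/L1/L2 = -/ECH/- → run E
t=35: L0/L1/L2 = -/CH/- → run C
t=36: L0/L1/L2 = -/CH/- → run C
t=37: L0/L1/L2 = -/CH/- → run C
t=38: L0/L1/L2 = -/H/- → run H
t=39: L0/L1/L2 = -/H/- → run H
t=40: L0/L1/L2 = -/H/- → run H
t=41: (idle)
t=42: (idle)
t=43: (idle)
t=44: (idle)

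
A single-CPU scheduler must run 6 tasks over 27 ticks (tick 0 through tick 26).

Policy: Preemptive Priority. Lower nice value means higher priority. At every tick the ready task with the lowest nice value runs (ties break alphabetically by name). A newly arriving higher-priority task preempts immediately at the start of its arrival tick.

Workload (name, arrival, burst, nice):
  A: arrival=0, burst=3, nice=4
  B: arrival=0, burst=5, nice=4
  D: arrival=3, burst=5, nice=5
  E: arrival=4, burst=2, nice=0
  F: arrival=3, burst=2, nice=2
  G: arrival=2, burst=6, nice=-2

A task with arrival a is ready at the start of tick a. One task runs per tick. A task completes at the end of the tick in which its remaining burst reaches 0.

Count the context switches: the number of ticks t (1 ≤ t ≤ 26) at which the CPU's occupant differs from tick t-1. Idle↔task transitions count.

t=0: ready={A,B} → run A
t=1: ready={A,B} → run A
t=2: ready={A,B,G} → run G
t=3: ready={A,B,D,F,G} → run G
t=4: ready={A,B,D,E,F,G} → run G
t=5: ready={A,B,D,E,F,G} → run G
t=6: ready={A,B,D,E,F,G} → run G
t=7: ready={A,B,D,E,F,G} → run G
t=8: ready={A,B,D,E,F} → run E
t=9: ready={A,B,D,E,F} → run E
t=10: ready={A,B,D,F} → run F
t=11: ready={A,B,D,F} → run F
t=12: ready={A,B,D} → run A
t=13: ready={B,D} → run B
t=14: ready={B,D} → run B
t=15: ready={B,D} → run B
t=16: ready={B,D} → run B
t=17: ready={B,D} → run B
t=18: ready={D} → run D
t=19: ready={D} → run D
t=20: ready={D} → run D
t=21: ready={D} → run D
t=22: ready={D} → run D
t=23: (idle)
t=24: (idle)
t=25: (idle)
t=26: (idle)

context switches = 7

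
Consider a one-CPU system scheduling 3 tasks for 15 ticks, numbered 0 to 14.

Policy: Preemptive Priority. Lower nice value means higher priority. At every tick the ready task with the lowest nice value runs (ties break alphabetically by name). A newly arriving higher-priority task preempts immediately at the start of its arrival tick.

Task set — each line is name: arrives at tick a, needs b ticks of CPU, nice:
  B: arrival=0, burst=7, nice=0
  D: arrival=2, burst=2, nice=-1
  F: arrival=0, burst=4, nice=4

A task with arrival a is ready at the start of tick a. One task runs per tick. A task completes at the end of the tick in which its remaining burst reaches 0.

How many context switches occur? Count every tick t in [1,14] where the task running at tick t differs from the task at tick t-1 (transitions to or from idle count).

t=0: ready={B,F} → run B
t=1: ready={B,F} → run B
t=2: ready={B,D,F} → run D
t=3: ready={B,D,F} → run D
t=4: ready={B,F} → run B
t=5: ready={B,F} → run B
t=6: ready={B,F} → run B
t=7: ready={B,F} → run B
t=8: ready={B,F} → run B
t=9: ready={F} → run F
t=10: ready={F} → run F
t=11: ready={F} → run F
t=12: ready={F} → run F
t=13: (idle)
t=14: (idle)

context switches = 4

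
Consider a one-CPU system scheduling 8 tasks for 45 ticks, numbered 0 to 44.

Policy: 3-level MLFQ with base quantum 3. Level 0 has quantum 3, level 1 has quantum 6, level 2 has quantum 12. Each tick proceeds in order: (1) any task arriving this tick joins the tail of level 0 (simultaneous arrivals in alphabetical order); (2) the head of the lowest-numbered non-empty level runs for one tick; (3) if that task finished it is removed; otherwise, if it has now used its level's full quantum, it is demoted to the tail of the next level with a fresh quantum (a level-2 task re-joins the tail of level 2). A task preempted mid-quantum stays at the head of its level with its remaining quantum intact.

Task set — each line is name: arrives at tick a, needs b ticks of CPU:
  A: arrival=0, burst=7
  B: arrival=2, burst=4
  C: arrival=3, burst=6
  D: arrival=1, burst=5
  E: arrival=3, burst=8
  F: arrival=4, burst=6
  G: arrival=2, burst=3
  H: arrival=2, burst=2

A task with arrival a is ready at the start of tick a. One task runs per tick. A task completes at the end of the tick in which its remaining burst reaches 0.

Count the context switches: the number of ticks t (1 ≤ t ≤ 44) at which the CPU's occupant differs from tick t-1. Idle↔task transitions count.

context switches = 14

t=0: L0/L1/L2 = A/-/- → run A
t=1: L0/L1/L2 = AD/-/- → run A
t=2: L0/L1/L2 = ADBGH/-/- → run A
t=3: L0/L1/L2 = DBGHCE/A/- → run D
t=4: L0/L1/L2 = DBGHCEF/A/- → run D
t=5: L0/L1/L2 = DBGHCEF/A/- → run D
t=6: L0/L1/L2 = BGHCEF/AD/- → run B
t=7: L0/L1/L2 = BGHCEF/AD/- → run B
t=8: L0/L1/L2 = BGHCEF/AD/- → run B
t=9: L0/L1/L2 = GHCEF/ADB/- → run G
t=10: L0/L1/L2 = GHCEF/ADB/- → run G
t=11: L0/L1/L2 = GHCEF/ADB/- → run G
t=12: L0/L1/L2 = HCEF/ADB/- → run H
t=13: L0/L1/L2 = HCEF/ADB/- → run H
t=14: L0/L1/L2 = CEF/ADB/- → run C
t=15: L0/L1/L2 = CEF/ADB/- → run C
t=16: L0/L1/L2 = CEF/ADB/- → run C
t=17: L0/L1/L2 = EF/ADBC/- → run E
t=18: L0/L1/L2 = EF/ADBC/- → run E
t=19: L0/L1/L2 = EF/ADBC/- → run E
t=20: L0/L1/L2 = F/ADBCE/- → run F
t=21: L0/L1/L2 = F/ADBCE/- → run F
t=22: L0/L1/L2 = F/ADBCE/- → run F
t=23: L0/L1/L2 = -/ADBCEF/- → run A
t=24: L0/L1/L2 = -/ADBCEF/- → run A
t=25: L0/L1/L2 = -/ADBCEF/- → run A
t=26: L0/L1/L2 = -/ADBCEF/- → run A
t=27: L0/L1/L2 = -/DBCEF/- → run D
t=28: L0/L1/L2 = -/DBCEF/- → run D
t=29: L0/L1/L2 = -/BCEF/- → run B
t=30: L0/L1/L2 = -/CEF/- → run C
t=31: L0/L1/L2 = -/CEF/- → run C
t=32: L0/L1/L2 = -/CEF/- → run C
t=33: L0/L1/L2 = -/EF/- → run E
t=34: L0/L1/L2 = -/EF/- → run E
t=35: L0/L1/L2 = -/EF/- → run E
t=36: L0/L1/L2 = -/EF/- → run E
t=37: L0/L1/L2 = -/EF/- → run E
t=38: L0/L1/L2 = -/F/- → run F
t=39: L0/L1/L2 = -/F/- → run F
t=40: L0/L1/L2 = -/F/- → run F
t=41: (idle)
t=42: (idle)
t=43: (idle)
t=44: (idle)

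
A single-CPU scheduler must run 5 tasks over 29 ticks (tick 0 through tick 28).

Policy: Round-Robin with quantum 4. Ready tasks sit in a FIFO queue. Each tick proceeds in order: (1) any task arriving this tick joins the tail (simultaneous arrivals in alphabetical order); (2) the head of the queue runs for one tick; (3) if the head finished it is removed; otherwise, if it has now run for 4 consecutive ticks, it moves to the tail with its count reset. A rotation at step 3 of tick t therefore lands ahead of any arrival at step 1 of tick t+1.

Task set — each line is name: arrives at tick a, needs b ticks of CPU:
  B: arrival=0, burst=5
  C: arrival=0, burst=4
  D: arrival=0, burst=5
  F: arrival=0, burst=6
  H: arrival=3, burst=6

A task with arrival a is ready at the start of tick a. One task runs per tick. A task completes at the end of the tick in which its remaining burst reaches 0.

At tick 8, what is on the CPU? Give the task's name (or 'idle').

running at tick 8 = D

t=0: queue=[B,C,D,F] q_used=0 → run B
t=1: queue=[B,C,D,F] q_used=1 → run B
t=2: queue=[B,C,D,F] q_used=2 → run B
t=3: queue=[B,C,D,F,H] q_used=3 → run B
t=4: queue=[C,D,F,H,B] q_used=0 → run C
t=5: queue=[C,D,F,H,B] q_used=1 → run C
t=6: queue=[C,D,F,H,B] q_used=2 → run C
t=7: queue=[C,D,F,H,B] q_used=3 → run C
t=8: queue=[D,F,H,B] q_used=0 → run D
t=9: queue=[D,F,H,B] q_used=1 → run D
t=10: queue=[D,F,H,B] q_used=2 → run D
t=11: queue=[D,F,H,B] q_used=3 → run D
t=12: queue=[F,H,B,D] q_used=0 → run F
t=13: queue=[F,H,B,D] q_used=1 → run F
t=14: queue=[F,H,B,D] q_used=2 → run F
t=15: queue=[F,H,B,D] q_used=3 → run F
t=16: queue=[H,B,D,F] q_used=0 → run H
t=17: queue=[H,B,D,F] q_used=1 → run H
t=18: queue=[H,B,D,F] q_used=2 → run H
t=19: queue=[H,B,D,F] q_used=3 → run H
t=20: queue=[B,D,F,H] q_used=0 → run B
t=21: queue=[D,F,H] q_used=0 → run D
t=22: queue=[F,H] q_used=0 → run F
t=23: queue=[F,H] q_used=1 → run F
t=24: queue=[H] q_used=0 → run H
t=25: queue=[H] q_used=1 → run H
t=26: (idle)
t=27: (idle)
t=28: (idle)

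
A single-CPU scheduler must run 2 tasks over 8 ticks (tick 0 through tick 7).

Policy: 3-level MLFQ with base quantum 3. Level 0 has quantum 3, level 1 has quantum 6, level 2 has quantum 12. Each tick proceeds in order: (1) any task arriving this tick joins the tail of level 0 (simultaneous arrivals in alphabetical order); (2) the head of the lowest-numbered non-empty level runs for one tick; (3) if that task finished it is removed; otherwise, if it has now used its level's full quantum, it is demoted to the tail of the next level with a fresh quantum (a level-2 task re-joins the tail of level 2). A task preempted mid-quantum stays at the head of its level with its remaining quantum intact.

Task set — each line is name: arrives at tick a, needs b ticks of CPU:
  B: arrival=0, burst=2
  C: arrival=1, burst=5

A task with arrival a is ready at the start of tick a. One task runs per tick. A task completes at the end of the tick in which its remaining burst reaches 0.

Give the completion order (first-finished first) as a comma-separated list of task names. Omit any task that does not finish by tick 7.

t=0: L0/L1/L2 = B/-/- → run B
t=1: L0/L1/L2 = BC/-/- → run B
t=2: L0/L1/L2 = C/-/- → run C
t=3: L0/L1/L2 = C/-/- → run C
t=4: L0/L1/L2 = C/-/- → run C
t=5: L0/L1/L2 = -/C/- → run C
t=6: L0/L1/L2 = -/C/- → run C
t=7: (idle)

completion order = B, C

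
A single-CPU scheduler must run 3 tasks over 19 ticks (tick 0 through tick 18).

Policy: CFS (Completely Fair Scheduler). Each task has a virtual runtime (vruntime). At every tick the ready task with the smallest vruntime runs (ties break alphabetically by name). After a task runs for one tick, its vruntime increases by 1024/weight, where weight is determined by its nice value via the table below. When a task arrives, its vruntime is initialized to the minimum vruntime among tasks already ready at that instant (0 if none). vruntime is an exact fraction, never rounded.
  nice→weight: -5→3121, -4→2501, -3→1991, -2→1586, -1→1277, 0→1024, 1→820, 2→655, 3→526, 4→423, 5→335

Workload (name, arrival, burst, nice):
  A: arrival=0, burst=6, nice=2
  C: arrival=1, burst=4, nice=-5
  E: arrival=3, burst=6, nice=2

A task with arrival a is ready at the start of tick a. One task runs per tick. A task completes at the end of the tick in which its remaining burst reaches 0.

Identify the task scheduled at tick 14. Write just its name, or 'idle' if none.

running at tick 14 = E

t=0: vr[A=0] → run A
t=1: vr[A=1024/655 C=1024/655] → run A
t=2: vr[A=2048/655 C=1024/655] → run C
t=3: vr[A=2048/655 C=3866624/2044255 E=3866624/2044255] → run C
t=4: vr[A=2048/655 C=4537344/2044255 E=3866624/2044255] → run E
t=5: vr[A=2048/655 C=4537344/2044255 E=7062528/2044255] → run C
t=6: vr[A=2048/655 C=5208064/2044255 E=7062528/2044255] → run C
t=7: vr[A=2048/655 E=7062528/2044255] → run A
t=8: vr[A=3072/655 E=7062528/2044255] → run E
t=9: vr[A=3072/655 E=10258432/2044255] → run A
t=10: vr[A=4096/655 E=10258432/2044255] → run E
t=11: vr[A=4096/655 E=13454336/2044255] → run A
t=12: vr[A=1024/131 E=13454336/2044255] → run E
t=13: vr[A=1024/131 E=3330048/408851] → run A
t=14: vr[E=3330048/408851] → run E
t=15: vr[E=19846144/2044255] → run E
t=16: (idle)
t=17: (idle)
t=18: (idle)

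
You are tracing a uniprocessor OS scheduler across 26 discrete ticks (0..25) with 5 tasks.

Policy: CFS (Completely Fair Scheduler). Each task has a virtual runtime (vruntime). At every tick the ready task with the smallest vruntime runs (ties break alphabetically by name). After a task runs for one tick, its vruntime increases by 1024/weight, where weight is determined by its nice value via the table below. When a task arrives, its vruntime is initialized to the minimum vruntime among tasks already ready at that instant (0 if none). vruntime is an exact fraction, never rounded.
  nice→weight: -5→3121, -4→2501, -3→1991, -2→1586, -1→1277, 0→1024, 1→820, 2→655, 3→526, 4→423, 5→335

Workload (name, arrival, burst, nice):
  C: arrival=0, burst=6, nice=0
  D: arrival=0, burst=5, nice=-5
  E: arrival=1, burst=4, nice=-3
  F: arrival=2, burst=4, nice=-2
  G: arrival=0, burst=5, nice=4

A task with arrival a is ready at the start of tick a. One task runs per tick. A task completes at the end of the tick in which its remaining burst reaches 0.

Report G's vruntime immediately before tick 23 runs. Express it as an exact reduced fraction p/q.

t=0: vr[C=0 D=0 G=0] → run C
t=1: vr[C=1 D=0 E=0 G=0] → run D
t=2: vr[C=1 D=1024/3121 E=0 F=0 G=0] → run E
t=3: vr[C=1 D=1024/3121 E=1024/1991 F=0 G=0] → run F
t=4: vr[C=1 D=1024/3121 E=1024/1991 F=512/793 G=0] → run G
t=5: vr[C=1 D=1024/3121 E=1024/1991 F=512/793 G=1024/423] → run D
t=6: vr[C=1 D=2048/3121 E=1024/1991 F=512/793 G=1024/423] → run E
t=7: vr[C=1 D=2048/3121 E=2048/1991 F=512/793 G=1024/423] → run F
t=8: vr[C=1 D=2048/3121 E=2048/1991 F=1024/793 G=1024/423] → run D
t=9: vr[C=1 D=3072/3121 E=2048/1991 F=1024/793 G=1024/423] → run D
t=10: vr[C=1 D=4096/3121 E=2048/1991 F=1024/793 G=1024/423] → run C
t=11: vr[C=2 D=4096/3121 E=2048/1991 F=1024/793 G=1024/423] → run E
t=12: vr[C=2 D=4096/3121 E=3072/1991 F=1024/793 G=1024/423] → run F
t=13: vr[C=2 D=4096/3121 E=3072/1991 F=1536/793 G=1024/423] → run D
t=14: vr[C=2 E=3072/1991 F=1536/793 G=1024/423] → run E
t=15: vr[C=2 F=1536/793 G=1024/423] → run F
t=16: vr[C=2 G=1024/423] → run C
t=17: vr[C=3 G=1024/423] → run G
t=18: vr[C=3 G=2048/423] → run C
t=19: vr[C=4 G=2048/423] → run C
t=20: vr[C=5 G=2048/423] → run G
t=21: vr[C=5 G=1024/141] → run C
t=22: vr[G=1024/141] → run G
t=23: vr[G=4096/423] → run G
t=24: (idle)
t=25: (idle)

vruntime(G, start of tick 23) = 4096/423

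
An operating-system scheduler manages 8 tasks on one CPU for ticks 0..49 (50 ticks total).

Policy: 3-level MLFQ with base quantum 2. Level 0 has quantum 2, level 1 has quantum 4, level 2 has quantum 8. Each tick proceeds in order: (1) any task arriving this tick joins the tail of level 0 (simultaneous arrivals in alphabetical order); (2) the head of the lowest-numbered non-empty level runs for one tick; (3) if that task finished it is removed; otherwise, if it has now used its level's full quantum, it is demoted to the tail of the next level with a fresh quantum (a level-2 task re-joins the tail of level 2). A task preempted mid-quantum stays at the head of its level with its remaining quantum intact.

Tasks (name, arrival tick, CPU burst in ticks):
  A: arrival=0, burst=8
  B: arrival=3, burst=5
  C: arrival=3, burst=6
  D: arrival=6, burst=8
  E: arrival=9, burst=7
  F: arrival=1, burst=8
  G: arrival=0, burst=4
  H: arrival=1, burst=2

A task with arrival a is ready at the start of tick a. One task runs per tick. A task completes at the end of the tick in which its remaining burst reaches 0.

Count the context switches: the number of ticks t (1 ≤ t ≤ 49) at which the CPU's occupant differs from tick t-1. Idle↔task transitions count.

t=0: L0/L1/L2 = AG/-/- → run A
t=1: L0/L1/L2 = AGFH/-/- → run A
t=2: L0/L1/L2 = GFH/A/- → run G
t=3: L0/L1/L2 = GFHBC/A/- → run G
t=4: L0/L1/L2 = FHBC/AG/- → run F
t=5: L0/L1/L2 = FHBC/AG/- → run F
t=6: L0/L1/L2 = HBCD/AGF/- → run H
t=7: L0/L1/L2 = HBCD/AGF/- → run H
t=8: L0/L1/L2 = BCD/AGF/- → run B
t=9: L0/L1/L2 = BCDE/AGF/- → run B
t=10: L0/L1/L2 = CDE/AGFB/- → run C
t=11: L0/L1/L2 = CDE/AGFB/- → run C
t=12: L0/L1/L2 = DE/AGFBC/- → run D
t=13: L0/L1/L2 = DE/AGFBC/- → run D
t=14: L0/L1/L2 = E/AGFBCD/- → run E
t=15: L0/L1/L2 = E/AGFBCD/- → run E
t=16: L0/L1/L2 = -/AGFBCDE/- → run A
t=17: L0/L1/L2 = -/AGFBCDE/- → run A
t=18: L0/L1/L2 = -/AGFBCDE/- → run A
t=19: L0/L1/L2 = -/AGFBCDE/- → run A
t=20: L0/L1/L2 = -/GFBCDE/A → run G
t=21: L0/L1/L2 = -/GFBCDE/A → run G
t=22: L0/L1/L2 = -/FBCDE/A → run F
t=23: L0/L1/L2 = -/FBCDE/A → run F
t=24: L0/L1/L2 = -/FBCDE/A → run F
t=25: L0/L1/L2 = -/FBCDE/A → run F
t=26: L0/L1/L2 = -/BCDE/AF → run B
t=27: L0/L1/L2 = -/BCDE/AF → run B
t=28: L0/L1/L2 = -/BCDE/AF → run B
t=29: L0/L1/L2 = -/CDE/AF → run C
t=30: L0/L1/L2 = -/CDE/AF → run C
t=31: L0/L1/L2 = -/CDE/AF → run C
t=32: L0/L1/L2 = -/CDE/AF → run C
t=33: L0/L1/L2 = -/DE/AF → run D
t=34: L0/L1/L2 = -/DE/AF → run D
t=35: L0/L1/L2 = -/DE/AF → run D
t=36: L0/L1/L2 = -/DE/AF → run D
t=37: L0/L1/L2 = -/E/AFD → run E
t=38: L0/L1/L2 = -/E/AFD → run E
t=39: L0/L1/L2 = -/E/AFD → run E
t=40: L0/L1/L2 = -/E/AFD → run E
t=41: L0/L1/L2 = -/-/AFDE → run A
t=42: L0/L1/L2 = -/-/AFDE → run A
t=43: L0/L1/L2 = -/-/FDE → run F
t=44: L0/L1/L2 = -/-/FDE → run F
t=45: L0/L1/L2 = -/-/DE → run D
t=46: L0/L1/L2 = -/-/DE → run D
t=47: L0/L1/L2 = -/-/E → run E
t=48: (idle)
t=49: (idle)

context switches = 19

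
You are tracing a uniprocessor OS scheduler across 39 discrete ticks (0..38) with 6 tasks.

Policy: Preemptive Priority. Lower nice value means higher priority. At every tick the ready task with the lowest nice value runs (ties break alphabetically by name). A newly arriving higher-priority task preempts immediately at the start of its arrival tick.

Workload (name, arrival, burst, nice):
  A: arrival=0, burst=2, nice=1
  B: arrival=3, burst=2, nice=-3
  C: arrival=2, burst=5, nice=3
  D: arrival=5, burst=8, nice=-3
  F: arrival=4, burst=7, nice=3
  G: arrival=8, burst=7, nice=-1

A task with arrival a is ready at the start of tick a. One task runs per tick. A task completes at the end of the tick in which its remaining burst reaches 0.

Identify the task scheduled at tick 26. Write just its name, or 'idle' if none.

t=0: ready={A} → run A
t=1: ready={A} → run A
t=2: ready={C} → run C
t=3: ready={B,C} → run B
t=4: ready={B,C,F} → run B
t=5: ready={C,D,F} → run D
t=6: ready={C,D,F} → run D
t=7: ready={C,D,F} → run D
t=8: ready={C,D,F,G} → run D
t=9: ready={C,D,F,G} → run D
t=10: ready={C,D,F,G} → run D
t=11: ready={C,D,F,G} → run D
t=12: ready={C,D,F,G} → run D
t=13: ready={C,F,G} → run G
t=14: ready={C,F,G} → run G
t=15: ready={C,F,G} → run G
t=16: ready={C,F,G} → run G
t=17: ready={C,F,G} → run G
t=18: ready={C,F,G} → run G
t=19: ready={C,F,G} → run G
t=20: ready={C,F} → run C
t=21: ready={C,F} → run C
t=22: ready={C,F} → run C
t=23: ready={C,F} → run C
t=24: ready={F} → run F
t=25: ready={F} → run F
t=26: ready={F} → run F
t=27: ready={F} → run F
t=28: ready={F} → run F
t=29: ready={F} → run F
t=30: ready={F} → run F
t=31: (idle)
t=32: (idle)
t=33: (idle)
t=34: (idle)
t=35: (idle)
t=36: (idle)
t=37: (idle)
t=38: (idle)

running at tick 26 = F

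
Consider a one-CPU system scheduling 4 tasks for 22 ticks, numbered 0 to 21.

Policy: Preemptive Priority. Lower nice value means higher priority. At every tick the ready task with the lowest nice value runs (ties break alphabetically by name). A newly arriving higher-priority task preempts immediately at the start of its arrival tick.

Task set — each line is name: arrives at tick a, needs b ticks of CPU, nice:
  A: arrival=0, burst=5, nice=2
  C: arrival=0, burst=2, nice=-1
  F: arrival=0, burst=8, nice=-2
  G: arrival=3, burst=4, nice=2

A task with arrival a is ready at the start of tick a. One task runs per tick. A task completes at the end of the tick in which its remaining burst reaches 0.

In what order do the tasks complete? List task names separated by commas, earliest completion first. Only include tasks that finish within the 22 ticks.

t=0: ready={A,C,F} → run F
t=1: ready={A,C,F} → run F
t=2: ready={A,C,F} → run F
t=3: ready={A,C,F,G} → run F
t=4: ready={A,C,F,G} → run F
t=5: ready={A,C,F,G} → run F
t=6: ready={A,C,F,G} → run F
t=7: ready={A,C,F,G} → run F
t=8: ready={A,C,G} → run C
t=9: ready={A,C,G} → run C
t=10: ready={A,G} → run A
t=11: ready={A,G} → run A
t=12: ready={A,G} → run A
t=13: ready={A,G} → run A
t=14: ready={A,G} → run A
t=15: ready={G} → run G
t=16: ready={G} → run G
t=17: ready={G} → run G
t=18: ready={G} → run G
t=19: (idle)
t=20: (idle)
t=21: (idle)

completion order = F, C, A, G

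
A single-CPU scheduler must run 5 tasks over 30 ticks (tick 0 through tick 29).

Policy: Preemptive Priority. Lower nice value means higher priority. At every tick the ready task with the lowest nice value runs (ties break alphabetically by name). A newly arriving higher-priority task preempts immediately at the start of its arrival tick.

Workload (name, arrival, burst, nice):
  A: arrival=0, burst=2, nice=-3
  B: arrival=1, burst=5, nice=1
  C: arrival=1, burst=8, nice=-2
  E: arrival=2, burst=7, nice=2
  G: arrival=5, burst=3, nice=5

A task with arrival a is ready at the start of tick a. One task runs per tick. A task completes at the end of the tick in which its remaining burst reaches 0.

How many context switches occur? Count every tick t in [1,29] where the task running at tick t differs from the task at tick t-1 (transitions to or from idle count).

t=0: ready={A} → run A
t=1: ready={A,B,C} → run A
t=2: ready={B,C,E} → run C
t=3: ready={B,C,E} → run C
t=4: ready={B,C,E} → run C
t=5: ready={B,C,E,G} → run C
t=6: ready={B,C,E,G} → run C
t=7: ready={B,C,E,G} → run C
t=8: ready={B,C,E,G} → run C
t=9: ready={B,C,E,G} → run C
t=10: ready={B,E,G} → run B
t=11: ready={B,E,G} → run B
t=12: ready={B,E,G} → run B
t=13: ready={B,E,G} → run B
t=14: ready={B,E,G} → run B
t=15: ready={E,G} → run E
t=16: ready={E,G} → run E
t=17: ready={E,G} → run E
t=18: ready={E,G} → run E
t=19: ready={E,G} → run E
t=20: ready={E,G} → run E
t=21: ready={E,G} → run E
t=22: ready={G} → run G
t=23: ready={G} → run G
t=24: ready={G} → run G
t=25: (idle)
t=26: (idle)
t=27: (idle)
t=28: (idle)
t=29: (idle)

context switches = 5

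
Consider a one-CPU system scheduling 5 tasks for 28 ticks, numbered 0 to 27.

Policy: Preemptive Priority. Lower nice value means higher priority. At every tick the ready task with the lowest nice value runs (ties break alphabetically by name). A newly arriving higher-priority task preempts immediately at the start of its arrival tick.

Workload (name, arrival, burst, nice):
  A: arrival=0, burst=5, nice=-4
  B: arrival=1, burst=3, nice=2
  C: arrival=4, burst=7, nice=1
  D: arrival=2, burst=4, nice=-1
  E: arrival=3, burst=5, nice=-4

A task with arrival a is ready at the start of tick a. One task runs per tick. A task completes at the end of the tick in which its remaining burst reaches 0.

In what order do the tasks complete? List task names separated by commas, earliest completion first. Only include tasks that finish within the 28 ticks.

completion order = A, E, D, C, B

t=0: ready={A} → run A
t=1: ready={A,B} → run A
t=2: ready={A,B,D} → run A
t=3: ready={A,B,D,E} → run A
t=4: ready={A,B,C,D,E} → run A
t=5: ready={B,C,D,E} → run E
t=6: ready={B,C,D,E} → run E
t=7: ready={B,C,D,E} → run E
t=8: ready={B,C,D,E} → run E
t=9: ready={B,C,D,E} → run E
t=10: ready={B,C,D} → run D
t=11: ready={B,C,D} → run D
t=12: ready={B,C,D} → run D
t=13: ready={B,C,D} → run D
t=14: ready={B,C} → run C
t=15: ready={B,C} → run C
t=16: ready={B,C} → run C
t=17: ready={B,C} → run C
t=18: ready={B,C} → run C
t=19: ready={B,C} → run C
t=20: ready={B,C} → run C
t=21: ready={B} → run B
t=22: ready={B} → run B
t=23: ready={B} → run B
t=24: (idle)
t=25: (idle)
t=26: (idle)
t=27: (idle)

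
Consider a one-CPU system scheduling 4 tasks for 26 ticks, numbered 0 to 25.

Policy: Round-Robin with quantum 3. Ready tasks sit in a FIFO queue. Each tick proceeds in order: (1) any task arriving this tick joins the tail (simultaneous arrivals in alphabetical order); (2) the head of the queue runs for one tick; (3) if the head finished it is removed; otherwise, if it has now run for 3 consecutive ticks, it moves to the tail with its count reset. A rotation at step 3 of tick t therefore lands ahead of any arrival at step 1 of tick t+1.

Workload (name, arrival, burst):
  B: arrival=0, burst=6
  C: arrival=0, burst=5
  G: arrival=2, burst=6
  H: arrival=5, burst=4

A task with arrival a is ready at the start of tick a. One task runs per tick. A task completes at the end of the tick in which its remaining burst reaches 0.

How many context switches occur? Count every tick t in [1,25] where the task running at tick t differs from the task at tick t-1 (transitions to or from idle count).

context switches = 8

t=0: queue=[B,C] q_used=0 → run B
t=1: queue=[B,C] q_used=1 → run B
t=2: queue=[B,C,G] q_used=2 → run B
t=3: queue=[C,G,B] q_used=0 → run C
t=4: queue=[C,G,B] q_used=1 → run C
t=5: queue=[C,G,B,H] q_used=2 → run C
t=6: queue=[G,B,H,C] q_used=0 → run G
t=7: queue=[G,B,H,C] q_used=1 → run G
t=8: queue=[G,B,H,C] q_used=2 → run G
t=9: queue=[B,H,C,G] q_used=0 → run B
t=10: queue=[B,H,C,G] q_used=1 → run B
t=11: queue=[B,H,C,G] q_used=2 → run B
t=12: queue=[H,C,G] q_used=0 → run H
t=13: queue=[H,C,G] q_used=1 → run H
t=14: queue=[H,C,G] q_used=2 → run H
t=15: queue=[C,G,H] q_used=0 → run C
t=16: queue=[C,G,H] q_used=1 → run C
t=17: queue=[G,H] q_used=0 → run G
t=18: queue=[G,H] q_used=1 → run G
t=19: queue=[G,H] q_used=2 → run G
t=20: queue=[H] q_used=0 → run H
t=21: (idle)
t=22: (idle)
t=23: (idle)
t=24: (idle)
t=25: (idle)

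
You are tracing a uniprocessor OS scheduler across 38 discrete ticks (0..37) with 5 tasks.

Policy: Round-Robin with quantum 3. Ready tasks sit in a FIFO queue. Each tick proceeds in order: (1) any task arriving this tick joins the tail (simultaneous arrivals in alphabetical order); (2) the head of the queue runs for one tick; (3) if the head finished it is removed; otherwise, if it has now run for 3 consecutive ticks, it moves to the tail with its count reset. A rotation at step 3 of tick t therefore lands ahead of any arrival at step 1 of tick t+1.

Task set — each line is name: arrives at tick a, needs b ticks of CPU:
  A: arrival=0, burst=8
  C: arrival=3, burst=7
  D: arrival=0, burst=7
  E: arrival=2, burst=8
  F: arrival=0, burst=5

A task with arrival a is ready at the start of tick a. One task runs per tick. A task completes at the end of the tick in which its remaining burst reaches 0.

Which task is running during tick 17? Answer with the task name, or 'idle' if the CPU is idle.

running at tick 17 = C

t=0: queue=[A,D,F] q_used=0 → run A
t=1: queue=[A,D,F] q_used=1 → run A
t=2: queue=[A,D,F,E] q_used=2 → run A
t=3: queue=[D,F,E,A,C] q_used=0 → run D
t=4: queue=[D,F,E,A,C] q_used=1 → run D
t=5: queue=[D,F,E,A,C] q_used=2 → run D
t=6: queue=[F,E,A,C,D] q_used=0 → run F
t=7: queue=[F,E,A,C,D] q_used=1 → run F
t=8: queue=[F,E,A,C,D] q_used=2 → run F
t=9: queue=[E,A,C,D,F] q_used=0 → run E
t=10: queue=[E,A,C,D,F] q_used=1 → run E
t=11: queue=[E,A,C,D,F] q_used=2 → run E
t=12: queue=[A,C,D,F,E] q_used=0 → run A
t=13: queue=[A,C,D,F,E] q_used=1 → run A
t=14: queue=[A,C,D,F,E] q_used=2 → run A
t=15: queue=[C,D,F,E,A] q_used=0 → run C
t=16: queue=[C,D,F,E,A] q_used=1 → run C
t=17: queue=[C,D,F,E,A] q_used=2 → run C
t=18: queue=[D,F,E,A,C] q_used=0 → run D
t=19: queue=[D,F,E,A,C] q_used=1 → run D
t=20: queue=[D,F,E,A,C] q_used=2 → run D
t=21: queue=[F,E,A,C,D] q_used=0 → run F
t=22: queue=[F,E,A,C,D] q_used=1 → run F
t=23: queue=[E,A,C,D] q_used=0 → run E
t=24: queue=[E,A,C,D] q_used=1 → run E
t=25: queue=[E,A,C,D] q_used=2 → run E
t=26: queue=[A,C,D,E] q_used=0 → run A
t=27: queue=[A,C,D,E] q_used=1 → run A
t=28: queue=[C,D,E] q_used=0 → run C
t=29: queue=[C,D,E] q_used=1 → run C
t=30: queue=[C,D,E] q_used=2 → run C
t=31: queue=[D,E,C] q_used=0 → run D
t=32: queue=[E,C] q_used=0 → run E
t=33: queue=[E,C] q_used=1 → run E
t=34: queue=[C] q_used=0 → run C
t=35: (idle)
t=36: (idle)
t=37: (idle)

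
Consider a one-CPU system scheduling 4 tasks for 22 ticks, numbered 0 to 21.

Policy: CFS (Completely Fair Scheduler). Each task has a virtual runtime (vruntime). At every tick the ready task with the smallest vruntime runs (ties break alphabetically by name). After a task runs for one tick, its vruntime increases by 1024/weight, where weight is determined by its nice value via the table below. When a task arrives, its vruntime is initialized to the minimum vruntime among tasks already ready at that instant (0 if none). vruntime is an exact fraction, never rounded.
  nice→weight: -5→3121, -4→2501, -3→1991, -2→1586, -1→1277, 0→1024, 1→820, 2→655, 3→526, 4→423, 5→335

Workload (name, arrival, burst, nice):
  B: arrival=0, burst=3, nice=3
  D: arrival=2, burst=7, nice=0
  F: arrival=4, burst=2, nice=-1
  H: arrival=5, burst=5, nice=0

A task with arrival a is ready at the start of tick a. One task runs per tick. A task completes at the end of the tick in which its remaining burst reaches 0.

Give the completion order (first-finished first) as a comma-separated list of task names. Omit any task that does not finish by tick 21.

completion order = B, F, H, D

t=0: vr[B=0] → run B
t=1: vr[B=512/263] → run B
t=2: vr[B=1024/263 D=1024/263] → run B
t=3: vr[D=1024/263] → run D
t=4: vr[D=1287/263 F=1287/263] → run D
t=5: vr[D=1550/263 F=1287/263 H=1287/263] → run F
t=6: vr[D=1550/263 F=1912811/335851 H=1287/263] → run H
t=7: vr[D=1550/263 F=1912811/335851 H=1550/263] → run F
t=8: vr[D=1550/263 H=1550/263] → run D
t=9: vr[D=1813/263 H=1550/263] → run H
t=10: vr[D=1813/263 H=1813/263] → run D
t=11: vr[D=2076/263 H=1813/263] → run H
t=12: vr[D=2076/263 H=2076/263] → run D
t=13: vr[D=2339/263 H=2076/263] → run H
t=14: vr[D=2339/263 H=2339/263] → run D
t=15: vr[D=2602/263 H=2339/263] → run H
t=16: vr[D=2602/263] → run D
t=17: (idle)
t=18: (idle)
t=19: (idle)
t=20: (idle)
t=21: (idle)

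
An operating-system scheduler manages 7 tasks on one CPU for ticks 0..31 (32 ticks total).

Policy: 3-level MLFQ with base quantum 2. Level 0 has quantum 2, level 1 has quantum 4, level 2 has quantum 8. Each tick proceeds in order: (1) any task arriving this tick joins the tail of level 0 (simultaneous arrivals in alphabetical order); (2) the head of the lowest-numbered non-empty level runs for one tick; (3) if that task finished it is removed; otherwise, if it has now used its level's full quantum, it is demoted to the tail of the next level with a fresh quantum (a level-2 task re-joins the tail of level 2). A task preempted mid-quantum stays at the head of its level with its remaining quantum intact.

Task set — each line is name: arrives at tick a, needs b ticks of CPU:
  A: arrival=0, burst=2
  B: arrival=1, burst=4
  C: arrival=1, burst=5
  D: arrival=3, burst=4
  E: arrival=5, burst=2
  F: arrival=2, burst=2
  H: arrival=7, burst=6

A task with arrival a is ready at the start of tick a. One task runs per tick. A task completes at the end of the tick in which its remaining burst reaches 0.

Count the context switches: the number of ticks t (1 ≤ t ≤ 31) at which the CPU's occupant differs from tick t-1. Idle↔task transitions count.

t=0: L0/L1/L2 = A/-/- → run A
t=1: L0/L1/L2 = ABC/-/- → run A
t=2: L0/L1/L2 = BCF/-/- → run B
t=3: L0/L1/L2 = BCFD/-/- → run B
t=4: L0/L1/L2 = CFD/B/- → run C
t=5: L0/L1/L2 = CFDE/B/- → run C
t=6: L0/L1/L2 = FDE/BC/- → run F
t=7: L0/L1/L2 = FDEH/BC/- → run F
t=8: L0/L1/L2 = DEH/BC/- → run D
t=9: L0/L1/L2 = DEH/BC/- → run D
t=10: L0/L1/L2 = EH/BCD/- → run E
t=11: L0/L1/L2 = EH/BCD/- → run E
t=12: L0/L1/L2 = H/BCD/- → run H
t=13: L0/L1/L2 = H/BCD/- → run H
t=14: L0/L1/L2 = -/BCDH/- → run B
t=15: L0/L1/L2 = -/BCDH/- → run B
t=16: L0/L1/L2 = -/CDH/- → run C
t=17: L0/L1/L2 = -/CDH/- → run C
t=18: L0/L1/L2 = -/CDH/- → run C
t=19: L0/L1/L2 = -/DH/- → run D
t=20: L0/L1/L2 = -/DH/- → run D
t=21: L0/L1/L2 = -/H/- → run H
t=22: L0/L1/L2 = -/H/- → run H
t=23: L0/L1/L2 = -/H/- → run H
t=24: L0/L1/L2 = -/H/- → run H
t=25: (idle)
t=26: (idle)
t=27: (idle)
t=28: (idle)
t=29: (idle)
t=30: (idle)
t=31: (idle)

context switches = 11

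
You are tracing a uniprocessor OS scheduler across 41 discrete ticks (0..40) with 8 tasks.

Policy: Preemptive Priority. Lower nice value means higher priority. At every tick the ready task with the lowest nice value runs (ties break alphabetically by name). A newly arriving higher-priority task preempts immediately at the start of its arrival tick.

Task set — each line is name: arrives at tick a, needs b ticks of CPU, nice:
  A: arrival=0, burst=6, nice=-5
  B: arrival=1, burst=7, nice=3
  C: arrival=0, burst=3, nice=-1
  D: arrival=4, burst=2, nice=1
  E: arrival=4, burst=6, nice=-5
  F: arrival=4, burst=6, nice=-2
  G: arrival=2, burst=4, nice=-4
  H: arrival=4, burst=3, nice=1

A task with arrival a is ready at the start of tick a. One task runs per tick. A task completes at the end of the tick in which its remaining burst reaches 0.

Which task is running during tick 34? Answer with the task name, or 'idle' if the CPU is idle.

t=0: ready={A,C} → run A
t=1: ready={A,B,C} → run A
t=2: ready={A,B,C,G} → run A
t=3: ready={A,B,C,G} → run A
t=4: ready={A,B,C,D,E,F,G,H} → run A
t=5: ready={A,B,C,D,E,F,G,H} → run A
t=6: ready={B,C,D,E,F,G,H} → run E
t=7: ready={B,C,D,E,F,G,H} → run E
t=8: ready={B,C,D,E,F,G,H} → run E
t=9: ready={B,C,D,E,F,G,H} → run E
t=10: ready={B,C,D,E,F,G,H} → run E
t=11: ready={B,C,D,E,F,G,H} → run E
t=12: ready={B,C,D,F,G,H} → run G
t=13: ready={B,C,D,F,G,H} → run G
t=14: ready={B,C,D,F,G,H} → run G
t=15: ready={B,C,D,F,G,H} → run G
t=16: ready={B,C,D,F,H} → run F
t=17: ready={B,C,D,F,H} → run F
t=18: ready={B,C,D,F,H} → run F
t=19: ready={B,C,D,F,H} → run F
t=20: ready={B,C,D,F,H} → run F
t=21: ready={B,C,D,F,H} → run F
t=22: ready={B,C,D,H} → run C
t=23: ready={B,C,D,H} → run C
t=24: ready={B,C,D,H} → run C
t=25: ready={B,D,H} → run D
t=26: ready={B,D,H} → run D
t=27: ready={B,H} → run H
t=28: ready={B,H} → run H
t=29: ready={B,H} → run H
t=30: ready={B} → run B
t=31: ready={B} → run B
t=32: ready={B} → run B
t=33: ready={B} → run B
t=34: ready={B} → run B
t=35: ready={B} → run B
t=36: ready={B} → run B
t=37: (idle)
t=38: (idle)
t=39: (idle)
t=40: (idle)

running at tick 34 = B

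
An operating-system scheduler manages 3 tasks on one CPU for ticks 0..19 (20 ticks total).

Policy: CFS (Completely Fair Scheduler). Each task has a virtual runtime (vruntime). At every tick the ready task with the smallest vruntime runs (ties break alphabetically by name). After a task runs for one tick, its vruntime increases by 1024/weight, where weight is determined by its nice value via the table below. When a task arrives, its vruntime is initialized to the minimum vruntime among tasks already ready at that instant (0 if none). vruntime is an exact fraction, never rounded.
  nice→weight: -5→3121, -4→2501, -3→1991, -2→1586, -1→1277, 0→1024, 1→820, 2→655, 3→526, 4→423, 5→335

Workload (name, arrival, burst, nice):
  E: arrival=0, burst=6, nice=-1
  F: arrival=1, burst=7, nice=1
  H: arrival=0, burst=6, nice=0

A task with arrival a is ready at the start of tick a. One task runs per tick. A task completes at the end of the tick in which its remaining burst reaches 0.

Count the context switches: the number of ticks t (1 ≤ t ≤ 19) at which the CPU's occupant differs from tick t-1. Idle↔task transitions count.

t=0: vr[E=0 H=0] → run E
t=1: vr[E=1024/1277 F=0 H=0] → run F
t=2: vr[E=1024/1277 F=256/205 H=0] → run H
t=3: vr[E=1024/1277 F=256/205 H=1] → run E
t=4: vr[E=2048/1277 F=256/205 H=1] → run H
t=5: vr[E=2048/1277 F=256/205 H=2] → run F
t=6: vr[E=2048/1277 F=512/205 H=2] → run E
t=7: vr[E=3072/1277 F=512/205 H=2] → run H
t=8: vr[E=3072/1277 F=512/205 H=3] → run E
t=9: vr[E=4096/1277 F=512/205 H=3] → run F
t=10: vr[E=4096/1277 F=768/205 H=3] → run H
t=11: vr[E=4096/1277 F=768/205 H=4] → run E
t=12: vr[E=5120/1277 F=768/205 H=4] → run F
t=13: vr[E=5120/1277 F=1024/205 H=4] → run H
t=14: vr[E=5120/1277 F=1024/205 H=5] → run E
t=15: vr[F=1024/205 H=5] → run F
t=16: vr[F=256/41 H=5] → run H
t=17: vr[F=256/41] → run F
t=18: vr[F=1536/205] → run F
t=19: (idle)

context switches = 18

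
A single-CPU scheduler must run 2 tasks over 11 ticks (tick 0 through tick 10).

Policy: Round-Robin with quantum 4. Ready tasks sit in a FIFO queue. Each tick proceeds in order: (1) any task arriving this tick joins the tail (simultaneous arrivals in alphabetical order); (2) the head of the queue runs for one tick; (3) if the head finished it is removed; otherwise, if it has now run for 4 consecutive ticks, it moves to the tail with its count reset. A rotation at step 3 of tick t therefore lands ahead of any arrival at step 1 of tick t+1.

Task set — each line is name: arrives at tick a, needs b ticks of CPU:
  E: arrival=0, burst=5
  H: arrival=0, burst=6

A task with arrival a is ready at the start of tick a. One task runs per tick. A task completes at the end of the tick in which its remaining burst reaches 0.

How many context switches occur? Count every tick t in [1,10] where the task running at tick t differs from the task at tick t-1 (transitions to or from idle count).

t=0: queue=[E,H] q_used=0 → run E
t=1: queue=[E,H] q_used=1 → run E
t=2: queue=[E,H] q_used=2 → run E
t=3: queue=[E,H] q_used=3 → run E
t=4: queue=[H,E] q_used=0 → run H
t=5: queue=[H,E] q_used=1 → run H
t=6: queue=[H,E] q_used=2 → run H
t=7: queue=[H,E] q_used=3 → run H
t=8: queue=[E,H] q_used=0 → run E
t=9: queue=[H] q_used=0 → run H
t=10: queue=[H] q_used=1 → run H

context switches = 3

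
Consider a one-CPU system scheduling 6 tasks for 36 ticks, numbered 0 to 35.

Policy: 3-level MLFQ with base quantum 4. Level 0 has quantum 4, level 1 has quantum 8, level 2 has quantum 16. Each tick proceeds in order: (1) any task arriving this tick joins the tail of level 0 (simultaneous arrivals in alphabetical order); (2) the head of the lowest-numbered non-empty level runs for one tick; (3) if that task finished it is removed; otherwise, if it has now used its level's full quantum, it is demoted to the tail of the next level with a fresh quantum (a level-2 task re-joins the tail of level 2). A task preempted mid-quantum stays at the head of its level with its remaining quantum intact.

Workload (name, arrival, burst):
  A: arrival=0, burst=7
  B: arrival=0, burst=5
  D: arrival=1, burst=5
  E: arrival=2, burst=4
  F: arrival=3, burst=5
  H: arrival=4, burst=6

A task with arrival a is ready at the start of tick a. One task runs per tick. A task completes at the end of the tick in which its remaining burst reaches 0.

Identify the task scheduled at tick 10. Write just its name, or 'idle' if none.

running at tick 10 = D

t=0: L0/L1/L2 = AB/-/- → run A
t=1: L0/L1/L2 = ABD/-/- → run A
t=2: L0/L1/L2 = ABDE/-/- → run A
t=3: L0/L1/L2 = ABDEF/-/- → run A
t=4: L0/L1/L2 = BDEFH/A/- → run B
t=5: L0/L1/L2 = BDEFH/A/- → run B
t=6: L0/L1/L2 = BDEFH/A/- → run B
t=7: L0/L1/L2 = BDEFH/A/- → run B
t=8: L0/L1/L2 = DEFH/AB/- → run D
t=9: L0/L1/L2 = DEFH/AB/- → run D
t=10: L0/L1/L2 = DEFH/AB/- → run D
t=11: L0/L1/L2 = DEFH/AB/- → run D
t=12: L0/L1/L2 = EFH/ABD/- → run E
t=13: L0/L1/L2 = EFH/ABD/- → run E
t=14: L0/L1/L2 = EFH/ABD/- → run E
t=15: L0/L1/L2 = EFH/ABD/- → run E
t=16: L0/L1/L2 = FH/ABD/- → run F
t=17: L0/L1/L2 = FH/ABD/- → run F
t=18: L0/L1/L2 = FH/ABD/- → run F
t=19: L0/L1/L2 = FH/ABD/- → run F
t=20: L0/L1/L2 = H/ABDF/- → run H
t=21: L0/L1/L2 = H/ABDF/- → run H
t=22: L0/L1/L2 = H/ABDF/- → run H
t=23: L0/L1/L2 = H/ABDF/- → run H
t=24: L0/L1/L2 = -/ABDFH/- → run A
t=25: L0/L1/L2 = -/ABDFH/- → run A
t=26: L0/L1/L2 = -/ABDFH/- → run A
t=27: L0/L1/L2 = -/BDFH/- → run B
t=28: L0/L1/L2 = -/DFH/- → run D
t=29: L0/L1/L2 = -/FH/- → run F
t=30: L0/L1/L2 = -/H/- → run H
t=31: L0/L1/L2 = -/H/- → run H
t=32: (idle)
t=33: (idle)
t=34: (idle)
t=35: (idle)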